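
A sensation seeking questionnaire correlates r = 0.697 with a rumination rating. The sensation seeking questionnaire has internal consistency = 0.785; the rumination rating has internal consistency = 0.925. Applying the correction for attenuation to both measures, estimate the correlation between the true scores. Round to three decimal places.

0.818

r_true = r_obs / √(r_xx · r_yy) = 0.697 / √(0.785 × 0.925) = 0.697 / √0.726125 = 0.697 / 0.8521 ≈ 0.818.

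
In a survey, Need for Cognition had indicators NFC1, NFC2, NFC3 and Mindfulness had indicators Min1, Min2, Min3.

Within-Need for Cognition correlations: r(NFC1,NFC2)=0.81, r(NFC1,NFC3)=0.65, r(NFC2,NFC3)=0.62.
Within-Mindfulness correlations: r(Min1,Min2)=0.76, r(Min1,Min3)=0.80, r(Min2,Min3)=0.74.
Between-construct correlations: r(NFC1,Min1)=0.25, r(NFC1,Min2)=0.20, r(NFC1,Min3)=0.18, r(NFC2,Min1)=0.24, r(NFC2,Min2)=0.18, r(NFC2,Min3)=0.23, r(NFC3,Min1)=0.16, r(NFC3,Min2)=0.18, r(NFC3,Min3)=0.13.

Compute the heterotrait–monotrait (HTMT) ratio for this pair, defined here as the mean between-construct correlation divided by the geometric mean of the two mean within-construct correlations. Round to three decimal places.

Mean heterotrait r = 1.75/9 = 0.1944.
Mean within-NFC = 2.08/3 = 0.6933; mean within-Min = 2.30/3 = 0.7667.
Geometric mean = √(0.6933 × 0.7667) = 0.7291.
HTMT = 0.1944 / 0.7291 = 0.267.

0.267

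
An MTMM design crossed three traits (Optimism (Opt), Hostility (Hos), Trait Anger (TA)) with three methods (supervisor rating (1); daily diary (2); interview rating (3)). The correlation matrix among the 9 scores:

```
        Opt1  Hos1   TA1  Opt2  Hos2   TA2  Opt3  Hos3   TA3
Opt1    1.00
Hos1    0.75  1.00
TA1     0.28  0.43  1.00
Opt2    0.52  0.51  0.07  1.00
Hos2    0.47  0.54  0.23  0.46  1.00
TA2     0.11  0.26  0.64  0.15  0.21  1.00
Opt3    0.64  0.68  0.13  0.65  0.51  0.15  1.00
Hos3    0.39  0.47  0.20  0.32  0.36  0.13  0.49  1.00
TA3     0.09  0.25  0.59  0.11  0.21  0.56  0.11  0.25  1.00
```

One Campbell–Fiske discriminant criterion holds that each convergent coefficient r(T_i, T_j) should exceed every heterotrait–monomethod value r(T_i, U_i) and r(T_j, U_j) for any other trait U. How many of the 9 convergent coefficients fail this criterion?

5

Checking each validity diagonal entry against its comparison values:
Opt (methods 1·2): 0.52 vs {0.75, 0.46, 0.28, 0.15} → fail.
Opt (methods 1·3): 0.64 vs {0.75, 0.49, 0.28, 0.11} → fail.
Opt (methods 2·3): 0.65 vs {0.46, 0.49, 0.15, 0.11} → pass.
Hos (methods 1·2): 0.54 vs {0.75, 0.46, 0.43, 0.21} → fail.
Hos (methods 1·3): 0.47 vs {0.75, 0.49, 0.43, 0.25} → fail.
Hos (methods 2·3): 0.36 vs {0.46, 0.49, 0.21, 0.25} → fail.
TA (methods 1·2): 0.64 vs {0.28, 0.15, 0.43, 0.21} → pass.
TA (methods 1·3): 0.59 vs {0.28, 0.11, 0.43, 0.25} → pass.
TA (methods 2·3): 0.56 vs {0.15, 0.11, 0.21, 0.25} → pass.
5 of 9 fail.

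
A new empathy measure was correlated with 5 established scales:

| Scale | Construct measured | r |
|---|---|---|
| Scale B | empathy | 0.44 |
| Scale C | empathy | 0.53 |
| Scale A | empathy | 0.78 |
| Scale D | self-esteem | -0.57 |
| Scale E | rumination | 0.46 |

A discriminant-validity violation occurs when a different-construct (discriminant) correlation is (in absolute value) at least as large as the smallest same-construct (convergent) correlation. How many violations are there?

Convergent (same construct = empathy): Scale B, Scale C, Scale A.
Smallest convergent = 0.44. Discriminant |r|: 0.57, 0.46; count ≥ 0.44 → 2.

2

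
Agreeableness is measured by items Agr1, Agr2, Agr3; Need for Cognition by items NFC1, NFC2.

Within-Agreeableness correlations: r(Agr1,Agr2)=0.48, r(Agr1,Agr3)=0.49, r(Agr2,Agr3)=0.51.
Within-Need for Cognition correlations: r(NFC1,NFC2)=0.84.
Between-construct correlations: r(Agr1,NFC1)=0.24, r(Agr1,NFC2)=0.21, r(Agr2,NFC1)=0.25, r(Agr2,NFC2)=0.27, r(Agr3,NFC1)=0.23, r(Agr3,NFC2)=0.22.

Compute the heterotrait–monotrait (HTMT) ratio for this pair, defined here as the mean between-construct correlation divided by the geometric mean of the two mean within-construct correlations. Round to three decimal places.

0.368

Mean heterotrait r = 1.42/6 = 0.2367.
Mean within-Agr = 1.48/3 = 0.4933; mean within-NFC = 0.84/1 = 0.8400.
Geometric mean = √(0.4933 × 0.8400) = 0.6437.
HTMT = 0.2367 / 0.6437 = 0.368.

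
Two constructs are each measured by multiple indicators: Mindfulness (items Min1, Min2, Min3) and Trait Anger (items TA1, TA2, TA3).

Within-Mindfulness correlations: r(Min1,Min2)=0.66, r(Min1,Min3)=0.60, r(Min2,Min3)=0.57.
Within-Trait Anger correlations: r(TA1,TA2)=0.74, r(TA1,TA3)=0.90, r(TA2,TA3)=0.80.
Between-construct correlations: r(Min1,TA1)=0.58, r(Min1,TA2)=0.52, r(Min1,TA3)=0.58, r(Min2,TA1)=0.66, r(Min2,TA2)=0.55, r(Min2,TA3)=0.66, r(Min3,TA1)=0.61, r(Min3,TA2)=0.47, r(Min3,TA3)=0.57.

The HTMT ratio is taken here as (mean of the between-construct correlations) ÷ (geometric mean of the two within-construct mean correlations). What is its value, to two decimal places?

0.82

Mean heterotrait r = 5.20/9 = 0.5778.
Mean within-Min = 1.83/3 = 0.6100; mean within-TA = 2.44/3 = 0.8133.
Geometric mean = √(0.6100 × 0.8133) = 0.7044.
HTMT = 0.5778 / 0.7044 = 0.82.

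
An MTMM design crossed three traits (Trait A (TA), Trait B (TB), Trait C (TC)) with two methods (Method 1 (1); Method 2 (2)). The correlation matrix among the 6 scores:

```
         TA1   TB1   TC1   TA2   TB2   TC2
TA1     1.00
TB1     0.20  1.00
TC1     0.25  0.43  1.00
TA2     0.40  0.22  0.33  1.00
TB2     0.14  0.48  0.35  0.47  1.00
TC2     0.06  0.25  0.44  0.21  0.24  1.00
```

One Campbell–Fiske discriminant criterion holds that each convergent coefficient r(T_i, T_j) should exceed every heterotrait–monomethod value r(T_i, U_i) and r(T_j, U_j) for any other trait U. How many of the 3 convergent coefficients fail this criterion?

Convergent coefficients and their comparison sets:
TA (methods 1·2): 0.40 vs {0.20, 0.47, 0.25, 0.21} → fail.
TB (methods 1·2): 0.48 vs {0.20, 0.47, 0.43, 0.24} → pass.
TC (methods 1·2): 0.44 vs {0.25, 0.21, 0.43, 0.24} → pass.
1 of 3 fail.

1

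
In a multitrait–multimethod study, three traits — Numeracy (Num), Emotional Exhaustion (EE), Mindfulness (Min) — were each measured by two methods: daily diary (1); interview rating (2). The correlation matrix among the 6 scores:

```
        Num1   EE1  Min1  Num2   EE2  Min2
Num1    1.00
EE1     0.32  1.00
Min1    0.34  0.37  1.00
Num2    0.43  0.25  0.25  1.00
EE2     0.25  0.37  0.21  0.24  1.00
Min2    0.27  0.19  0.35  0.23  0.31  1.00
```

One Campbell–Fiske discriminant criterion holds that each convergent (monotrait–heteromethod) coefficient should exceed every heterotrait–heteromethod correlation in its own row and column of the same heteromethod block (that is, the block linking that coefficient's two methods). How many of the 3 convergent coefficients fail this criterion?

0

Each convergent coefficient versus the relevant comparison correlations:
Num (methods 1·2): 0.43 vs {0.25, 0.25, 0.27, 0.25} → pass.
EE (methods 1·2): 0.37 vs {0.25, 0.25, 0.19, 0.21} → pass.
Min (methods 1·2): 0.35 vs {0.25, 0.27, 0.21, 0.19} → pass.
0 of 3 fail.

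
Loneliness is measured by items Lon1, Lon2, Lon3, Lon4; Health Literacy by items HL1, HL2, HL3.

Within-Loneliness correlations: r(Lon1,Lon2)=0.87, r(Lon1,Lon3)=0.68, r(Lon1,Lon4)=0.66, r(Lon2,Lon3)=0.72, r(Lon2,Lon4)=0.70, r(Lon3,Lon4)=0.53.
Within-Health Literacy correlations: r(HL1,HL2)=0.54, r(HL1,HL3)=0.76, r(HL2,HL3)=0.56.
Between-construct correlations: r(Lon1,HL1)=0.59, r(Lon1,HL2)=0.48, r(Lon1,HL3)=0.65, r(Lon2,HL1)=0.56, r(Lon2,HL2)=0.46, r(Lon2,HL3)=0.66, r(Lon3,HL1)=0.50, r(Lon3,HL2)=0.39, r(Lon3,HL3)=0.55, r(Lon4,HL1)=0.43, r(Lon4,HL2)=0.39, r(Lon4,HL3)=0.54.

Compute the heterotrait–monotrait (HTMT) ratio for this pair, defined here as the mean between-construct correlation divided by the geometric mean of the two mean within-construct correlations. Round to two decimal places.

0.79

Mean heterotrait r = 6.20/12 = 0.5167.
Mean within-Lon = 4.16/6 = 0.6933; mean within-HL = 1.86/3 = 0.6200.
Geometric mean = √(0.6933 × 0.6200) = 0.6556.
HTMT = 0.5167 / 0.6556 = 0.79.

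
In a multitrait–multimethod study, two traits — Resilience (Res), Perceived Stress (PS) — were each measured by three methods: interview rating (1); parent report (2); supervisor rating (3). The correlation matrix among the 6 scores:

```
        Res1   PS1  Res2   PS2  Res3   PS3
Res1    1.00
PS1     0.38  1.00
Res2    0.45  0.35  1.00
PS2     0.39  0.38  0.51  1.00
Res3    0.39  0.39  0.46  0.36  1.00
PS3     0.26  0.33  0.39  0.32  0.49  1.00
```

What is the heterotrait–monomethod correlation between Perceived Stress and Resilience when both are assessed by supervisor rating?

Different traits, same method: r(PS3, Res3) = 0.49.

0.49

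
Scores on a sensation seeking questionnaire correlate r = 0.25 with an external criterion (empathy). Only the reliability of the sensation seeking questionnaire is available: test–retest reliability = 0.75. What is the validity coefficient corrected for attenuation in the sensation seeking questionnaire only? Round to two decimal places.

0.29

Single correction: r_c = r_obs / √r_xx = 0.25 / √0.75 = 0.25 / 0.8660 ≈ 0.29.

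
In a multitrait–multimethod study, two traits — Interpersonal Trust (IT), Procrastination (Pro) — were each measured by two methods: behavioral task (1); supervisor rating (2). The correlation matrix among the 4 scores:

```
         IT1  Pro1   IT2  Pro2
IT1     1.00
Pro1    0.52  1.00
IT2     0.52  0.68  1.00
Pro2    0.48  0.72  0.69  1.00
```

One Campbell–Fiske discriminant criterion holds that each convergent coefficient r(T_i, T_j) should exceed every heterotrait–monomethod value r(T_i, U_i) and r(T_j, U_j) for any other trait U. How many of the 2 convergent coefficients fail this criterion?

Each convergent coefficient versus the relevant comparison correlations:
IT (methods 1·2): 0.52 vs {0.52, 0.69} → fail.
Pro (methods 1·2): 0.72 vs {0.52, 0.69} → pass.
1 of 2 fail.

1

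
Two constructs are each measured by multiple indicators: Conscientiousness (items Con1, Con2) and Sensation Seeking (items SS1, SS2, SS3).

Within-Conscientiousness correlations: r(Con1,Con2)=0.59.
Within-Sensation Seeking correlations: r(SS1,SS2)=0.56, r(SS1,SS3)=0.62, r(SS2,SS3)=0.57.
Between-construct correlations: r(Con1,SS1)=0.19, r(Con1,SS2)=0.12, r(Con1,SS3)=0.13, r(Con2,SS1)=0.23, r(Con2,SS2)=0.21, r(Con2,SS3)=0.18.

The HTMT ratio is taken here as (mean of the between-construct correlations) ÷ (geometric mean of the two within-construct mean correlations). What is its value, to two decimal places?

Between-construct mean = 1.06/6 = 0.1767.
Mean within-Con = 0.59/1 = 0.5900; mean within-SS = 1.75/3 = 0.5833.
Geometric mean = √(0.5900 × 0.5833) = 0.5866.
HTMT = 0.1767 / 0.5866 = 0.30.

0.30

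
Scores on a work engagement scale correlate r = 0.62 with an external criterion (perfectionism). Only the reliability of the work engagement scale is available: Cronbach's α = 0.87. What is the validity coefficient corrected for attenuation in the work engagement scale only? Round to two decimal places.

Single correction: r_c = r_obs / √r_xx = 0.62 / √0.87 = 0.62 / 0.9327 ≈ 0.66.

0.66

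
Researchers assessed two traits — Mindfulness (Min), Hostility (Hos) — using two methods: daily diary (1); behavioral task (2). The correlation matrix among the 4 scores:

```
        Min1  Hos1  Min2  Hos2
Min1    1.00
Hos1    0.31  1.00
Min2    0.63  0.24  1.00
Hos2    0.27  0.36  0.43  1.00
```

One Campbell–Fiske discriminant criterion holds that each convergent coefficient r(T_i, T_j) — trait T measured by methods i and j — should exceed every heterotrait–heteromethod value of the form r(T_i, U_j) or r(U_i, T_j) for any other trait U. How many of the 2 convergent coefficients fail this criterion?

Convergent coefficients and their comparison sets:
Min (methods 1·2): 0.63 vs {0.27, 0.24} → pass.
Hos (methods 1·2): 0.36 vs {0.24, 0.27} → pass.
0 of 2 fail.

0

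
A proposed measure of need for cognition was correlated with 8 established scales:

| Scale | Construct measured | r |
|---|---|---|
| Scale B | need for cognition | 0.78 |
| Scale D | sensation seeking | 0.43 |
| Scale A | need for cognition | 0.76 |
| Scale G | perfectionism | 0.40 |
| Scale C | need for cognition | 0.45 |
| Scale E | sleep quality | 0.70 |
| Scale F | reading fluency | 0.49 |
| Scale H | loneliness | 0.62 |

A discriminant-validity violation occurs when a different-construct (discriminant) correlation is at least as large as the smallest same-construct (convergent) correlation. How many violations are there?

3

Convergent (same construct = need for cognition): Scale B, Scale A, Scale C.
Smallest convergent = 0.45. Discriminant values: 0.43, 0.40, 0.70, 0.49, 0.62; count ≥ 0.45 → 3.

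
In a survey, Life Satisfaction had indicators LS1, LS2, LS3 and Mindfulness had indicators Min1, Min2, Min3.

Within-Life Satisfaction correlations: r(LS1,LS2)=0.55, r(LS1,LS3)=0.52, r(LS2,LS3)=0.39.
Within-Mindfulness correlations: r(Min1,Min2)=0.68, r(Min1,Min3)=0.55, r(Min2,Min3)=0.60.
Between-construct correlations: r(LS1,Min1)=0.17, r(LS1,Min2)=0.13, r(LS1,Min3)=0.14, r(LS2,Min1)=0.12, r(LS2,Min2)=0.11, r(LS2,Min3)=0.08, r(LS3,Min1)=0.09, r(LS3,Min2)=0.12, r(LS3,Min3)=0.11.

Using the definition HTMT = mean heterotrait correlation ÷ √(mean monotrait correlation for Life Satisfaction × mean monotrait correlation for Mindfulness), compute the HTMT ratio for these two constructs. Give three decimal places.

0.218

Mean between = 1.07/9 = 0.1189.
Mean within-LS = 1.46/3 = 0.4867; mean within-Min = 1.83/3 = 0.6100.
Geometric mean = √(0.4867 × 0.6100) = 0.5449.
HTMT = 0.1189 / 0.5449 = 0.218.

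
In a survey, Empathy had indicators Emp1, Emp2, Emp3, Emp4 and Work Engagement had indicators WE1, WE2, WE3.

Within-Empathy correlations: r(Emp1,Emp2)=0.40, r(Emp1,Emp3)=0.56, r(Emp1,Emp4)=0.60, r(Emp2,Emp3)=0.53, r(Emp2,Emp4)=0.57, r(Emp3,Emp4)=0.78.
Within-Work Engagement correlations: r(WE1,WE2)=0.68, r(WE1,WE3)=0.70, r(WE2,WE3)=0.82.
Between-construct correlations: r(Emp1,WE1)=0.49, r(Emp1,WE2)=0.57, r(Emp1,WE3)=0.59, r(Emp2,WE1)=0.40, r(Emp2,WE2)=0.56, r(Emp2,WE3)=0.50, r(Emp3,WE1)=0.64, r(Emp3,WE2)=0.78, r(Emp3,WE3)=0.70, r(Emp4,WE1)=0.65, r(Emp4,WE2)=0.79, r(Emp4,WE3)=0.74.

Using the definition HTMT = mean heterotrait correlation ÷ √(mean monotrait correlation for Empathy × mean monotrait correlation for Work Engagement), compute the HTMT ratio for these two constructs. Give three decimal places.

Between-construct mean = 7.41/12 = 0.6175.
Mean within-Emp = 3.44/6 = 0.5733; mean within-WE = 2.20/3 = 0.7333.
Geometric mean = √(0.5733 × 0.7333) = 0.6484.
HTMT = 0.6175 / 0.6484 = 0.952.

0.952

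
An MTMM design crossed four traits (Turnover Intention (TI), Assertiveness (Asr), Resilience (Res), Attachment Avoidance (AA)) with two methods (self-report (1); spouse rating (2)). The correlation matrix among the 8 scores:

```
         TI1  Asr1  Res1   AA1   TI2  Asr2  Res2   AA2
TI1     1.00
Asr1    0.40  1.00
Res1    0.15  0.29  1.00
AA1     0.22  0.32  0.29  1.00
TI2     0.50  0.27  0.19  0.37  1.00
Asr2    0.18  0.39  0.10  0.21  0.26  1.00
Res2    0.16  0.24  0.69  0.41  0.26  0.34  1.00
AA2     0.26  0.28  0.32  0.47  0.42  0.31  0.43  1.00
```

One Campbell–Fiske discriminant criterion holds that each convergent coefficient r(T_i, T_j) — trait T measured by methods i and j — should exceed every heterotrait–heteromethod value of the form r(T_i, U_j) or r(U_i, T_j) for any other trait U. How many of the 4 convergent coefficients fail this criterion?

0

Checking each validity diagonal entry against its comparison values:
TI (methods 1·2): 0.50 vs {0.18, 0.27, 0.16, 0.19, 0.26, 0.37} → pass.
Asr (methods 1·2): 0.39 vs {0.27, 0.18, 0.24, 0.10, 0.28, 0.21} → pass.
Res (methods 1·2): 0.69 vs {0.19, 0.16, 0.10, 0.24, 0.32, 0.41} → pass.
AA (methods 1·2): 0.47 vs {0.37, 0.26, 0.21, 0.28, 0.41, 0.32} → pass.
0 of 4 fail.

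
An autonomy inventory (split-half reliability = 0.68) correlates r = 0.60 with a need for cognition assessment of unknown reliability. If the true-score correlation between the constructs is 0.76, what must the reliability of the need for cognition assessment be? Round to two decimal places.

0.92

r_true = r_obs / √(r_xx · r_yy) ⇒ 0.76 = 0.60 / √(0.68 · r_yy).
√(0.68 · r_yy) = 0.60 / 0.76 = 0.7895; 0.68 · r_yy = 0.6233; r_yy = 0.6233 / 0.68 ≈ 0.92.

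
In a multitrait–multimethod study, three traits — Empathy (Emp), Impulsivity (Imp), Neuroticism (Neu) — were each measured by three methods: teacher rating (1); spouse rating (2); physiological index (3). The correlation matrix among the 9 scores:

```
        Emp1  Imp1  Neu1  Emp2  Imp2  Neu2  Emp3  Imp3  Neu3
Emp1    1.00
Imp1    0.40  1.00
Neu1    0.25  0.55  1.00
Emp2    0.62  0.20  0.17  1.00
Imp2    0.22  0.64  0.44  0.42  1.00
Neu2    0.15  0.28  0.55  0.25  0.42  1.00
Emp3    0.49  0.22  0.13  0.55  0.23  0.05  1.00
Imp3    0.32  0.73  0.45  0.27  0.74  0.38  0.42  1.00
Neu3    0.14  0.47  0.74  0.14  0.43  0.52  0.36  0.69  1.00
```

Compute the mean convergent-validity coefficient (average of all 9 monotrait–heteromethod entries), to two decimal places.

0.62

Convergent values: 0.62, 0.49, 0.55, 0.64, 0.73, 0.74, 0.55, 0.74, 0.52; mean = 5.58/9 = 0.62.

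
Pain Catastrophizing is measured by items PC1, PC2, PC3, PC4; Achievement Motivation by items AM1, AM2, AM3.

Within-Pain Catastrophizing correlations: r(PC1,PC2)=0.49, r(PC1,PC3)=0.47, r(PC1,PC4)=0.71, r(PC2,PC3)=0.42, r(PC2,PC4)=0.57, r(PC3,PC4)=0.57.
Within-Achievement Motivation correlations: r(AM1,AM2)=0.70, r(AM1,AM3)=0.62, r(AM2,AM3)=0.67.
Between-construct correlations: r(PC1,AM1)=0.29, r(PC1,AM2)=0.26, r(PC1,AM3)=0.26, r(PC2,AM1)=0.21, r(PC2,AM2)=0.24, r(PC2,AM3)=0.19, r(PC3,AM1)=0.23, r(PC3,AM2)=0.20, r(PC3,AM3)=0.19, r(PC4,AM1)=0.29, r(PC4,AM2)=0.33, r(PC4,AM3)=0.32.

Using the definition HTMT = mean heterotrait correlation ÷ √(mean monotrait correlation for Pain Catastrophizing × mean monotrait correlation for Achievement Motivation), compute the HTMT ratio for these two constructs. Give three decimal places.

0.420

Mean heterotrait r = 3.01/12 = 0.2508.
Mean within-PC = 3.23/6 = 0.5383; mean within-AM = 1.99/3 = 0.6633.
Geometric mean = √(0.5383 × 0.6633) = 0.5975.
HTMT = 0.2508 / 0.5975 = 0.420.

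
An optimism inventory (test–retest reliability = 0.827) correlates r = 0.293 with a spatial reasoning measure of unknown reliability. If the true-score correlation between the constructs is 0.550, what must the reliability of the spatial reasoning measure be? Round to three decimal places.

0.343

r_true = r_obs / √(r_xx · r_yy) ⇒ 0.550 = 0.293 / √(0.827 · r_yy).
√(0.827 · r_yy) = 0.293 / 0.550 = 0.5327; 0.827 · r_yy = 0.2838; r_yy = 0.2838 / 0.827 ≈ 0.343.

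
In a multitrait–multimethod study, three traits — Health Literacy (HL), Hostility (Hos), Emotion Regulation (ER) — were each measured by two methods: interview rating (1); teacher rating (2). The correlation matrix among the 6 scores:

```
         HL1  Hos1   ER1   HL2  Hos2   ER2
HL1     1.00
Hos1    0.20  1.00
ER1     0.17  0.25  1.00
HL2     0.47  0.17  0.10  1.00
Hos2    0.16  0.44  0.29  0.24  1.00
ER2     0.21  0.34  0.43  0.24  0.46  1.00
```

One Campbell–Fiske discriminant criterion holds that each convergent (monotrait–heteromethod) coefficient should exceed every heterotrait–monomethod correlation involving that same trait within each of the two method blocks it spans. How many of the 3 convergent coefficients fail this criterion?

2

Each convergent coefficient versus the relevant comparison correlations:
HL (methods 1·2): 0.47 vs {0.20, 0.24, 0.17, 0.24} → pass.
Hos (methods 1·2): 0.44 vs {0.20, 0.24, 0.25, 0.46} → fail.
ER (methods 1·2): 0.43 vs {0.17, 0.24, 0.25, 0.46} → fail.
2 of 3 fail.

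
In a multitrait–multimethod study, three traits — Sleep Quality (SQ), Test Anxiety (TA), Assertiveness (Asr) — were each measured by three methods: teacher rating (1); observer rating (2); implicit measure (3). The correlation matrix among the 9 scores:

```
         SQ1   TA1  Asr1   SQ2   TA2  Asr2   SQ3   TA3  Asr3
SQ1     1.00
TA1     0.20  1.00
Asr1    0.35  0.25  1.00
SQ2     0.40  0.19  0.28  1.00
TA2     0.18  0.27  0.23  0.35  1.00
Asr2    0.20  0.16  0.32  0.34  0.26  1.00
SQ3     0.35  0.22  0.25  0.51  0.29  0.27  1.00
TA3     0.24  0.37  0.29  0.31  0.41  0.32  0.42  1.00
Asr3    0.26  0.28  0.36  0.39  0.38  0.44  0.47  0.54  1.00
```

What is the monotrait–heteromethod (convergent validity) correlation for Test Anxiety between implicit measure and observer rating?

0.41

Same trait (TA), different methods: r(TA3, TA2) = 0.41.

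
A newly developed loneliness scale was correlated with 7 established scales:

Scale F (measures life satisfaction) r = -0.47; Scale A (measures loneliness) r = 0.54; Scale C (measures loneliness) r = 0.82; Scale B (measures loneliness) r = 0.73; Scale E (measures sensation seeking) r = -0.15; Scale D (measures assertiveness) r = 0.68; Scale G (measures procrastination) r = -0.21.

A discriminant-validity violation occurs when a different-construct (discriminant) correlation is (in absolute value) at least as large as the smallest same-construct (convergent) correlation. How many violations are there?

1

Convergent (same construct = loneliness): Scale A, Scale C, Scale B.
Smallest convergent = 0.54. Discriminant |r|: 0.47, 0.15, 0.68, 0.21; count ≥ 0.54 → 1.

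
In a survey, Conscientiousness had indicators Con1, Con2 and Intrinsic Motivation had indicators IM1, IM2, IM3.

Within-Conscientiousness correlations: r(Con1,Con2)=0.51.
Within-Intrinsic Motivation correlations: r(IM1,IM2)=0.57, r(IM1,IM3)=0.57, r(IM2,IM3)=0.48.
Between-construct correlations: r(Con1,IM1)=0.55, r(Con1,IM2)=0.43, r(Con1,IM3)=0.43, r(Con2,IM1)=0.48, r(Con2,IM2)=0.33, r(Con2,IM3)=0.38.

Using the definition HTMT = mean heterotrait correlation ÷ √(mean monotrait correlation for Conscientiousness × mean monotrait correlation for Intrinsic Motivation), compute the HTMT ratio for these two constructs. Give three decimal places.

0.826

Mean between = 2.60/6 = 0.4333.
Mean within-Con = 0.51/1 = 0.5100; mean within-IM = 1.62/3 = 0.5400.
Geometric mean = √(0.5100 × 0.5400) = 0.5248.
HTMT = 0.4333 / 0.5248 = 0.826.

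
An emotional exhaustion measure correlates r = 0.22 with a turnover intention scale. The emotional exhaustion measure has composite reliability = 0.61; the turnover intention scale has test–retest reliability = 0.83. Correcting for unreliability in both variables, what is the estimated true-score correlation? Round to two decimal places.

0.31

r_true = r_obs / √(r_xx · r_yy) = 0.22 / √(0.61 × 0.83) = 0.22 / √0.5063 = 0.22 / 0.7115 ≈ 0.31.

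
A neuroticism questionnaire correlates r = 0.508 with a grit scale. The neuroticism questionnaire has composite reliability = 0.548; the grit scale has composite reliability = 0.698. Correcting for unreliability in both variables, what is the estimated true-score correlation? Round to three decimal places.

r_true = r_obs / √(r_xx · r_yy) = 0.508 / √(0.548 × 0.698) = 0.508 / √0.382504 = 0.508 / 0.6185 ≈ 0.821.

0.821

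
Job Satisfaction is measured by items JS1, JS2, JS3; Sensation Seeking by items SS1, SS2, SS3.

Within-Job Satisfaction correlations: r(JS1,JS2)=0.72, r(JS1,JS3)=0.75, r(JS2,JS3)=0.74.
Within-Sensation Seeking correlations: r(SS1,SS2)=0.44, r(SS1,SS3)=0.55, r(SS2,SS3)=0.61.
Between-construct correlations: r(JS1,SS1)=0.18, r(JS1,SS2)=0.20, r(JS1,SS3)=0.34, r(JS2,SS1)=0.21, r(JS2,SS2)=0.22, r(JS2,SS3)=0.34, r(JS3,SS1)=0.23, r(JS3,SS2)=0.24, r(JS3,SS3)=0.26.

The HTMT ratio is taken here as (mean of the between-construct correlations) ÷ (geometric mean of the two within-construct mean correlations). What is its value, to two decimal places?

0.39

Mean heterotrait r = 2.22/9 = 0.2467.
Mean within-JS = 2.21/3 = 0.7367; mean within-SS = 1.60/3 = 0.5333.
Geometric mean = √(0.7367 × 0.5333) = 0.6268.
HTMT = 0.2467 / 0.6268 = 0.39.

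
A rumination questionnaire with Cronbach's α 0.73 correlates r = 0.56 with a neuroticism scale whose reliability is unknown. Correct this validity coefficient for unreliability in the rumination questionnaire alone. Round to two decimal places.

Single correction: r_c = r_obs / √r_xx = 0.56 / √0.73 = 0.56 / 0.8544 ≈ 0.66.

0.66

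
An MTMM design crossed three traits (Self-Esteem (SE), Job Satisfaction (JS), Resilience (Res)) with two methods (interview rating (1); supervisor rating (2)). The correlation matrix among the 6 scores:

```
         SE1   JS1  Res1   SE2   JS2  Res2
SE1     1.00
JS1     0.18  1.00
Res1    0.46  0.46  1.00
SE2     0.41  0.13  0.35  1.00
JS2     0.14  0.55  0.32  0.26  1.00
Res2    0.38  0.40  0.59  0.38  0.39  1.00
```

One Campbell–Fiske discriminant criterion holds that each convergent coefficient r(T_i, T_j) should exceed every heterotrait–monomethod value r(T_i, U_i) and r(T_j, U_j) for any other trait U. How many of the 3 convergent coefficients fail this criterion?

1

Convergent coefficients and their comparison sets:
SE (methods 1·2): 0.41 vs {0.18, 0.26, 0.46, 0.38} → fail.
JS (methods 1·2): 0.55 vs {0.18, 0.26, 0.46, 0.39} → pass.
Res (methods 1·2): 0.59 vs {0.46, 0.38, 0.46, 0.39} → pass.
1 of 3 fail.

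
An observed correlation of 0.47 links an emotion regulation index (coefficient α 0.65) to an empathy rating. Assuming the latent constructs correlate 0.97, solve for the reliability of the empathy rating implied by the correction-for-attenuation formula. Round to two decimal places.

r_true = r_obs / √(r_xx · r_yy) ⇒ 0.97 = 0.47 / √(0.65 · r_yy).
√(0.65 · r_yy) = 0.47 / 0.97 = 0.4845; 0.65 · r_yy = 0.2347; r_yy = 0.2347 / 0.65 ≈ 0.36.

0.36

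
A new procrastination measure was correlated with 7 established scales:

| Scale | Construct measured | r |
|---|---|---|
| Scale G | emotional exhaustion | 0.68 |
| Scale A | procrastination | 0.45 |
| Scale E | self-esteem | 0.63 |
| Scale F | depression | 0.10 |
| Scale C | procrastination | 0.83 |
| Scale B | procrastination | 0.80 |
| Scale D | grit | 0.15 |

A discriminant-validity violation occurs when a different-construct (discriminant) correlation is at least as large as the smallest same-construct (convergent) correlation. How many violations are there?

2

Convergent (same construct = procrastination): Scale A, Scale C, Scale B.
Smallest convergent = 0.45. Discriminant values: 0.68, 0.63, 0.10, 0.15; count ≥ 0.45 → 2.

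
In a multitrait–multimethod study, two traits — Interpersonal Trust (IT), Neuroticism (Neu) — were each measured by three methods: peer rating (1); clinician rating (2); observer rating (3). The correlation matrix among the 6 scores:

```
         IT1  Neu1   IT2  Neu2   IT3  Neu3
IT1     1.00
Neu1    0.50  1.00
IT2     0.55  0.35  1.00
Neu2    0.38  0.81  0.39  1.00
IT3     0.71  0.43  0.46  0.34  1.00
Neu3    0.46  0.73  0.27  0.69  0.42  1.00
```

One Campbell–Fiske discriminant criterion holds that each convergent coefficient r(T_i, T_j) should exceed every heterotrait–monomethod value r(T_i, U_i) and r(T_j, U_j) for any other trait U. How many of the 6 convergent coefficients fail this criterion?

Convergent coefficients and their comparison sets:
IT (methods 1·2): 0.55 vs {0.50, 0.39} → pass.
IT (methods 1·3): 0.71 vs {0.50, 0.42} → pass.
IT (methods 2·3): 0.46 vs {0.39, 0.42} → pass.
Neu (methods 1·2): 0.81 vs {0.50, 0.39} → pass.
Neu (methods 1·3): 0.73 vs {0.50, 0.42} → pass.
Neu (methods 2·3): 0.69 vs {0.39, 0.42} → pass.
0 of 6 fail.

0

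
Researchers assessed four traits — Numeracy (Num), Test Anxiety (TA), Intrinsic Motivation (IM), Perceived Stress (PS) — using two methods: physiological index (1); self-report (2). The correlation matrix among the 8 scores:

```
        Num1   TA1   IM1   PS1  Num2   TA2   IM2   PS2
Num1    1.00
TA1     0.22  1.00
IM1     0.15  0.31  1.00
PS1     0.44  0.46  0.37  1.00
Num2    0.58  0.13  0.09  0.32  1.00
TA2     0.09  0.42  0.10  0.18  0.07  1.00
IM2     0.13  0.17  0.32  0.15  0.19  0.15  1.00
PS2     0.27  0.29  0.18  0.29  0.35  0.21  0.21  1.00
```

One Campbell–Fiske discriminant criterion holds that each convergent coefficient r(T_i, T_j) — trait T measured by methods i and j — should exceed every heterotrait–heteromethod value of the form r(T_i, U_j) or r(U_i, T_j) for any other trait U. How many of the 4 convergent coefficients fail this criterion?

1

Convergent coefficients and their comparison sets:
Num (methods 1·2): 0.58 vs {0.09, 0.13, 0.13, 0.09, 0.27, 0.32} → pass.
TA (methods 1·2): 0.42 vs {0.13, 0.09, 0.17, 0.10, 0.29, 0.18} → pass.
IM (methods 1·2): 0.32 vs {0.09, 0.13, 0.10, 0.17, 0.18, 0.15} → pass.
PS (methods 1·2): 0.29 vs {0.32, 0.27, 0.18, 0.29, 0.15, 0.18} → fail.
1 of 4 fail.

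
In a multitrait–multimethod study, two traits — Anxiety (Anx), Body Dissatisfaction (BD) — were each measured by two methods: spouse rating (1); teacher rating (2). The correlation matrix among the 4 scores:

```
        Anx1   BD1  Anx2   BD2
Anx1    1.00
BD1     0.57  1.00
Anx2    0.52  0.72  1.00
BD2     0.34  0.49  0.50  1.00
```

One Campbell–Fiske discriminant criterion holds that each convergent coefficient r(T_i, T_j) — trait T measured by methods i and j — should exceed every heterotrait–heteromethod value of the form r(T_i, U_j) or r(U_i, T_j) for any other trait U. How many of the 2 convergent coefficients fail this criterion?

2

Convergent coefficients and their comparison sets:
Anx (methods 1·2): 0.52 vs {0.34, 0.72} → fail.
BD (methods 1·2): 0.49 vs {0.72, 0.34} → fail.
2 of 2 fail.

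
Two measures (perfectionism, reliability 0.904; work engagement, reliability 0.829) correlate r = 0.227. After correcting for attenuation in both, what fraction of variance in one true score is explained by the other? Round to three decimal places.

Disattenuated r = 0.227 / √(0.904 × 0.829) = 0.227 / 0.8657 = 0.2622.
Shared true-score variance = 0.2622² = 0.0687 ≈ 0.069.

0.069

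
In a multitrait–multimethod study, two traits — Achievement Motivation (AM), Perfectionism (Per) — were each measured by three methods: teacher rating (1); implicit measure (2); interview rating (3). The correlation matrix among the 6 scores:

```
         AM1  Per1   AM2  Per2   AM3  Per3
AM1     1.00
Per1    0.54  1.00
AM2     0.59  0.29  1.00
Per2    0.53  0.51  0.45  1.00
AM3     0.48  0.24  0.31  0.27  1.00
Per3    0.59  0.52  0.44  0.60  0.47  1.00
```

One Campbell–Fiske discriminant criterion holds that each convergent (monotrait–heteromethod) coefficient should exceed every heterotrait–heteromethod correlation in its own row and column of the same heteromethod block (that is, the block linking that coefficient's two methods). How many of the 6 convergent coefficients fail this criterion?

4

Convergent coefficients and their comparison sets:
AM (methods 1·2): 0.59 vs {0.53, 0.29} → pass.
AM (methods 1·3): 0.48 vs {0.59, 0.24} → fail.
AM (methods 2·3): 0.31 vs {0.44, 0.27} → fail.
Per (methods 1·2): 0.51 vs {0.29, 0.53} → fail.
Per (methods 1·3): 0.52 vs {0.24, 0.59} → fail.
Per (methods 2·3): 0.60 vs {0.27, 0.44} → pass.
4 of 6 fail.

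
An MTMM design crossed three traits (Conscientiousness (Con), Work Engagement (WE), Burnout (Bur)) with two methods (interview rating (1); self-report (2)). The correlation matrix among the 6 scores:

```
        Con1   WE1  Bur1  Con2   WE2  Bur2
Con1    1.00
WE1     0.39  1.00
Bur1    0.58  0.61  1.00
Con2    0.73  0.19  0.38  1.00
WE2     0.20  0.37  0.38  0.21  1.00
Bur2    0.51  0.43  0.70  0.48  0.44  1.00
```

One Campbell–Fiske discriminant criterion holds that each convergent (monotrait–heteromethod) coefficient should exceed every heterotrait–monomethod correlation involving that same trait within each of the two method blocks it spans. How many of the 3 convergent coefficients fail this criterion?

Checking each validity diagonal entry against its comparison values:
Con (methods 1·2): 0.73 vs {0.39, 0.21, 0.58, 0.48} → pass.
WE (methods 1·2): 0.37 vs {0.39, 0.21, 0.61, 0.44} → fail.
Bur (methods 1·2): 0.70 vs {0.58, 0.48, 0.61, 0.44} → pass.
1 of 3 fail.

1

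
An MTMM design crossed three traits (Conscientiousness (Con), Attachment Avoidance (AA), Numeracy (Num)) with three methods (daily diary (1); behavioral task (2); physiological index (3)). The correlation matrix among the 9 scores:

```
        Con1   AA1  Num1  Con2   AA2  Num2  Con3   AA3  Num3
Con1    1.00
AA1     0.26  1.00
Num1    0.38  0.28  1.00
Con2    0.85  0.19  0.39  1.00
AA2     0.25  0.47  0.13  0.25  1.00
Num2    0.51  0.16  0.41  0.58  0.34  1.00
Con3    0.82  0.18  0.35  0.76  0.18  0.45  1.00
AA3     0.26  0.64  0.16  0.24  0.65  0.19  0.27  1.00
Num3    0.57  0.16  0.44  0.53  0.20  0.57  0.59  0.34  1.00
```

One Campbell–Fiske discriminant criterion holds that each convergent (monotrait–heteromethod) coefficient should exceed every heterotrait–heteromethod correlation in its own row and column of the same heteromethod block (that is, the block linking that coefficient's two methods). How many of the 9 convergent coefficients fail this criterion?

2

Each convergent coefficient versus the relevant comparison correlations:
Con (methods 1·2): 0.85 vs {0.25, 0.19, 0.51, 0.39} → pass.
Con (methods 1·3): 0.82 vs {0.26, 0.18, 0.57, 0.35} → pass.
Con (methods 2·3): 0.76 vs {0.24, 0.18, 0.53, 0.45} → pass.
AA (methods 1·2): 0.47 vs {0.19, 0.25, 0.16, 0.13} → pass.
AA (methods 1·3): 0.64 vs {0.18, 0.26, 0.16, 0.16} → pass.
AA (methods 2·3): 0.65 vs {0.18, 0.24, 0.20, 0.19} → pass.
Num (methods 1·2): 0.41 vs {0.39, 0.51, 0.13, 0.16} → fail.
Num (methods 1·3): 0.44 vs {0.35, 0.57, 0.16, 0.16} → fail.
Num (methods 2·3): 0.57 vs {0.45, 0.53, 0.19, 0.20} → pass.
2 of 9 fail.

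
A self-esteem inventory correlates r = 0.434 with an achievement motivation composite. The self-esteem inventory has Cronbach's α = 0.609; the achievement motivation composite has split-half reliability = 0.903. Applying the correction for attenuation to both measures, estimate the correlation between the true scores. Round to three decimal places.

r_true = r_obs / √(r_xx · r_yy) = 0.434 / √(0.609 × 0.903) = 0.434 / √0.549927 = 0.434 / 0.7416 ≈ 0.585.

0.585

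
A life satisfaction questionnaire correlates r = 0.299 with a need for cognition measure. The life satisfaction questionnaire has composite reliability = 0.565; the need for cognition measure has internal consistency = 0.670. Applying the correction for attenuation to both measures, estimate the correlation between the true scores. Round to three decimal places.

0.486

r_true = r_obs / √(r_xx · r_yy) = 0.299 / √(0.565 × 0.670) = 0.299 / √0.378550 = 0.299 / 0.6153 ≈ 0.486.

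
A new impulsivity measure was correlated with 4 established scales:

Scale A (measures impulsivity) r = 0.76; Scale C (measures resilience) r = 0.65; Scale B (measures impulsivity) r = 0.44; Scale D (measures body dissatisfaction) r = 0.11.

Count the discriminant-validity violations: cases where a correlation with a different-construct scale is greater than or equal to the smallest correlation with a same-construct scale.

1

Convergent (same construct = impulsivity): Scale A, Scale B.
Smallest convergent = 0.44. Discriminant values: 0.65, 0.11; count ≥ 0.44 → 1.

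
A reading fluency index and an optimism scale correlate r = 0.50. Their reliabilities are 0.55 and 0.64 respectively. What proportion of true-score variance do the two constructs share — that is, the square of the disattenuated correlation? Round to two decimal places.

0.71

Disattenuated r = 0.50 / √(0.55 × 0.64) = 0.50 / 0.5933 = 0.8427.
Shared true-score variance = 0.8427² = 0.7101 ≈ 0.71.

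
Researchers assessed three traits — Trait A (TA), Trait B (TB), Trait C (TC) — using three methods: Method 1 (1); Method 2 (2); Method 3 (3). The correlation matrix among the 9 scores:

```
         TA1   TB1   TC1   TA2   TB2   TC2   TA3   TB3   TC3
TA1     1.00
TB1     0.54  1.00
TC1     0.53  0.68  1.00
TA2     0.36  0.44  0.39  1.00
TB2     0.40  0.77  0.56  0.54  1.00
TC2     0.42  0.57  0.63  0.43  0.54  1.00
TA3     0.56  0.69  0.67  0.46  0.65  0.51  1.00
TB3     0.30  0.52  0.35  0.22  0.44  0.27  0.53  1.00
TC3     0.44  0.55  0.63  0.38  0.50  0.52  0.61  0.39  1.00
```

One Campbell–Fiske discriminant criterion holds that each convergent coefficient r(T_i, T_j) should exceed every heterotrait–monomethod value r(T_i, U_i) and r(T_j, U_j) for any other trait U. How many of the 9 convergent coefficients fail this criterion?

8

Convergent coefficients and their comparison sets:
TA (methods 1·2): 0.36 vs {0.54, 0.54, 0.53, 0.43} → fail.
TA (methods 1·3): 0.56 vs {0.54, 0.53, 0.53, 0.61} → fail.
TA (methods 2·3): 0.46 vs {0.54, 0.53, 0.43, 0.61} → fail.
TB (methods 1·2): 0.77 vs {0.54, 0.54, 0.68, 0.54} → pass.
TB (methods 1·3): 0.52 vs {0.54, 0.53, 0.68, 0.39} → fail.
TB (methods 2·3): 0.44 vs {0.54, 0.53, 0.54, 0.39} → fail.
TC (methods 1·2): 0.63 vs {0.53, 0.43, 0.68, 0.54} → fail.
TC (methods 1·3): 0.63 vs {0.53, 0.61, 0.68, 0.39} → fail.
TC (methods 2·3): 0.52 vs {0.43, 0.61, 0.54, 0.39} → fail.
8 of 9 fail.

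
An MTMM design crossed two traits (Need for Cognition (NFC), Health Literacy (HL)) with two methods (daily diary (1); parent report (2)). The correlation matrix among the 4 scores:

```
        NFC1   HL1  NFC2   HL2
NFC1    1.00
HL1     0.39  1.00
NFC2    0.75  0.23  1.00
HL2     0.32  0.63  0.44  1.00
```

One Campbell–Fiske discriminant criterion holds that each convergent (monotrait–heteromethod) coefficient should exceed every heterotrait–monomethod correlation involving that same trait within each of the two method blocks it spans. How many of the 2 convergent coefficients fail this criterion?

Each convergent coefficient versus the relevant comparison correlations:
NFC (methods 1·2): 0.75 vs {0.39, 0.44} → pass.
HL (methods 1·2): 0.63 vs {0.39, 0.44} → pass.
0 of 2 fail.

0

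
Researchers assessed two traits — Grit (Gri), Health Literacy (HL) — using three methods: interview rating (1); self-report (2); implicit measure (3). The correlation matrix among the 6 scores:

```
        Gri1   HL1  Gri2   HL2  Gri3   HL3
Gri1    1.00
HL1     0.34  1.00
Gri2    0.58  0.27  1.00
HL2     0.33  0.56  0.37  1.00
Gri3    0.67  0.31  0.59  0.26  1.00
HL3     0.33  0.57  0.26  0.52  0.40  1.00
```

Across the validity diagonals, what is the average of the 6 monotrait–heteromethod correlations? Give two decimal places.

0.58

Convergent values: 0.58, 0.67, 0.59, 0.56, 0.57, 0.52; mean = 3.49/6 = 0.58.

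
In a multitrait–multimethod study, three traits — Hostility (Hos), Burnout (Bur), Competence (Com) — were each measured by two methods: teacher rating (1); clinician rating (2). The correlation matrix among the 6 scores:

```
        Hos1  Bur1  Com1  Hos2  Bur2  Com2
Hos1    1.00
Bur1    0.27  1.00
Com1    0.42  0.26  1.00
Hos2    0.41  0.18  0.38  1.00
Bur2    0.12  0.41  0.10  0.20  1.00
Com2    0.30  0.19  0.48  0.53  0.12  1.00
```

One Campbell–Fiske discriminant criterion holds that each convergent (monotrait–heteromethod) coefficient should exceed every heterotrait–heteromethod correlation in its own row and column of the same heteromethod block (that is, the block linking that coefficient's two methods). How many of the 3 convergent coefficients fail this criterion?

Checking each validity diagonal entry against its comparison values:
Hos (methods 1·2): 0.41 vs {0.12, 0.18, 0.30, 0.38} → pass.
Bur (methods 1·2): 0.41 vs {0.18, 0.12, 0.19, 0.10} → pass.
Com (methods 1·2): 0.48 vs {0.38, 0.30, 0.10, 0.19} → pass.
0 of 3 fail.

0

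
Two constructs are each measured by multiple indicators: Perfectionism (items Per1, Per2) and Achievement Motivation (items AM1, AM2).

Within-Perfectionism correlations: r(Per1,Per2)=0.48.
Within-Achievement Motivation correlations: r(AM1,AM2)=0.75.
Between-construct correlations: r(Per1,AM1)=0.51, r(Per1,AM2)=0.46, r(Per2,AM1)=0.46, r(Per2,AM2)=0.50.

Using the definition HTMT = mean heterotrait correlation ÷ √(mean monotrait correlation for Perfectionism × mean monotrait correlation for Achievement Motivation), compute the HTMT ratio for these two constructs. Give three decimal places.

Between-construct mean = 1.93/4 = 0.4825.
Mean within-Per = 0.48/1 = 0.4800; mean within-AM = 0.75/1 = 0.7500.
Geometric mean = √(0.4800 × 0.7500) = 0.6000.
HTMT = 0.4825 / 0.6000 = 0.804.

0.804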